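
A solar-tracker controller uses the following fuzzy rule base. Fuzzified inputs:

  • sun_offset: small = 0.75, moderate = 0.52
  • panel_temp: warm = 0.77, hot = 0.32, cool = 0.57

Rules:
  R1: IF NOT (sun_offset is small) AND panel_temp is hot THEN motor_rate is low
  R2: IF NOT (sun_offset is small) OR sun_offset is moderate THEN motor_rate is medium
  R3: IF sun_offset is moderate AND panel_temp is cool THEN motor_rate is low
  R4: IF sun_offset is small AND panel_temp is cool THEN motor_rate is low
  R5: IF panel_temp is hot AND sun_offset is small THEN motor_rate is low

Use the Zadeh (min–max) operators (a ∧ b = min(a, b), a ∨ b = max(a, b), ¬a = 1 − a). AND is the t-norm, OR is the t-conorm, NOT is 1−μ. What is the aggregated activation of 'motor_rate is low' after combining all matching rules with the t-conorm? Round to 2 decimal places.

0.57

R1: ¬small=1−0.75=0.25, hot=0.32; AND[min(a, b)] → w = 0.25
R2: ¬small=1−0.75=0.25, moderate=0.52; OR[max(a, b)] → w = 0.52
R3: moderate=0.52, cool=0.57; AND[min(a, b)] → w = 0.52
R4: small=0.75, cool=0.57; AND[min(a, b)] → w = 0.57
R5: hot=0.32, small=0.75; AND[min(a, b)] → w = 0.32
Rules with consequent 'low': {R1, R3, R4, R5} → strengths 0.25, 0.52, 0.57, 0.32
Aggregate via t-conorm [max(a, b)]: 0.57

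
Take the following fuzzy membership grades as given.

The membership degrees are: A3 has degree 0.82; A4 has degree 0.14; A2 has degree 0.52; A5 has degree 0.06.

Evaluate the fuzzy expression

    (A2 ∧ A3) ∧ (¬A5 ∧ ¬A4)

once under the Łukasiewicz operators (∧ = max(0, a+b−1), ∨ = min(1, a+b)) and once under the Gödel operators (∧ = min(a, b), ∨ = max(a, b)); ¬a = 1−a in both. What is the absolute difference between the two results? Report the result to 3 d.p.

0.380

Under Łukasiewicz:
  A2 ∧ A3 = max(0, a+b−1) on (0.52, 0.82) = 0.34
  ¬A5 = 1 − 0.06 = 0.94
  ¬A4 = 1 − 0.14 = 0.86
  ¬A5 ∧ ¬A4 = max(0, a+b−1) on (0.94, 0.86) = 0.80
  (A2 ∧ A3) ∧ (¬A5 ∧ ¬A4) = max(0, a+b−1) on (0.34, 0.80) = 0.14
  → value = 0.1400
Under Gödel:
  A2 ∧ A3 = min(a, b) on (0.52, 0.82) = 0.52
  ¬A5 = 1 − 0.06 = 0.94
  ¬A4 = 1 − 0.14 = 0.86
  ¬A5 ∧ ¬A4 = min(a, b) on (0.94, 0.86) = 0.86
  (A2 ∧ A3) ∧ (¬A5 ∧ ¬A4) = min(a, b) on (0.52, 0.86) = 0.52
  → value = 0.5200
|0.1400 − 0.5200| = 0.380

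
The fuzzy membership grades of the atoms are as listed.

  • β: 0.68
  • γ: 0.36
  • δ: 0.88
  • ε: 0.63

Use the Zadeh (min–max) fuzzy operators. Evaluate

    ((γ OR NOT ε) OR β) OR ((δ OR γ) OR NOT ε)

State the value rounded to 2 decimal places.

NOT ε = 1 − 0.63 = 0.37
γ OR NOT ε = max(a, b) on (0.36, 0.37) = 0.37
(γ OR NOT ε) OR β = max(a, b) on (0.37, 0.68) = 0.68
δ OR γ = max(a, b) on (0.88, 0.36) = 0.88
NOT ε = 1 − 0.63 = 0.37
(δ OR γ) OR NOT ε = max(a, b) on (0.88, 0.37) = 0.88
((γ OR NOT ε) OR β) OR ((δ OR γ) OR NOT ε) = max(a, b) on (0.68, 0.88) = 0.88

0.88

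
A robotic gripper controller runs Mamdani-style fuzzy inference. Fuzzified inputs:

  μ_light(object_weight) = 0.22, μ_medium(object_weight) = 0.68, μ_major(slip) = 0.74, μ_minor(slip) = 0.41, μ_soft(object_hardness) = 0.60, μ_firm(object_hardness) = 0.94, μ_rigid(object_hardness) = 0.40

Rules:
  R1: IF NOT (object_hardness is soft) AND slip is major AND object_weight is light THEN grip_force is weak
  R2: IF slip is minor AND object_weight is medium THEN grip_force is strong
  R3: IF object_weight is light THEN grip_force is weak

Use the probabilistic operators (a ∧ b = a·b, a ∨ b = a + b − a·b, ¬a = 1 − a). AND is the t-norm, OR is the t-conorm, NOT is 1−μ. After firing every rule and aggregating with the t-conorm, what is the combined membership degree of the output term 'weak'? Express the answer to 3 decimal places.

R1: ¬soft=1−0.60=0.40, major=0.74, light=0.22; AND[a·b] → w = 0.0651
R2: minor=0.41, medium=0.68; AND[a·b] → w = 0.2788
R3: light=0.22 → w = 0.2200
Rules with consequent 'weak': {R1, R3} → strengths 0.0651, 0.2200
Aggregate via t-conorm [a + b − a·b]: 0.2708

0.271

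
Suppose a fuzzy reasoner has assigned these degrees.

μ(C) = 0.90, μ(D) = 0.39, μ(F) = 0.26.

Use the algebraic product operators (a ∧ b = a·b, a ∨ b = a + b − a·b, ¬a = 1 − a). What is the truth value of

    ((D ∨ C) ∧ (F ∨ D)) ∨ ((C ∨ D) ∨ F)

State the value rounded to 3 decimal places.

0.978

D ∨ C = a + b − a·b on (0.3900, 0.9000) = 0.9390
F ∨ D = a + b − a·b on (0.2600, 0.3900) = 0.5486
(D ∨ C) ∧ (F ∨ D) = a·b on (0.9390, 0.5486) = 0.5151
C ∨ D = a + b − a·b on (0.9000, 0.3900) = 0.9390
(C ∨ D) ∨ F = a + b − a·b on (0.9390, 0.2600) = 0.9549
((D ∨ C) ∧ (F ∨ D)) ∨ ((C ∨ D) ∨ F) = a + b − a·b on (0.5151, 0.9549) = 0.9781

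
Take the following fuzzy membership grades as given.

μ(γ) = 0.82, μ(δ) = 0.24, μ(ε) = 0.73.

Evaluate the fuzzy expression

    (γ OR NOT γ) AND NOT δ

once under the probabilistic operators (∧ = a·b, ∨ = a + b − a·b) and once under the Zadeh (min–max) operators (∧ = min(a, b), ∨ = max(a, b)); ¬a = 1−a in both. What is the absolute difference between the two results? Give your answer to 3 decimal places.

Under probabilistic:
  NOT γ = 1 − 0.8200 = 0.1800
  γ OR NOT γ = a + b − a·b on (0.8200, 0.1800) = 0.8524
  NOT δ = 1 − 0.2400 = 0.7600
  (γ OR NOT γ) AND NOT δ = a·b on (0.8524, 0.7600) = 0.6478
  → value = 0.6478
Under Zadeh (min–max):
  NOT γ = 1 − 0.82 = 0.18
  γ OR NOT γ = max(a, b) on (0.82, 0.18) = 0.82
  NOT δ = 1 − 0.24 = 0.76
  (γ OR NOT γ) AND NOT δ = min(a, b) on (0.82, 0.76) = 0.76
  → value = 0.7600
|0.6478 − 0.7600| = 0.112

0.112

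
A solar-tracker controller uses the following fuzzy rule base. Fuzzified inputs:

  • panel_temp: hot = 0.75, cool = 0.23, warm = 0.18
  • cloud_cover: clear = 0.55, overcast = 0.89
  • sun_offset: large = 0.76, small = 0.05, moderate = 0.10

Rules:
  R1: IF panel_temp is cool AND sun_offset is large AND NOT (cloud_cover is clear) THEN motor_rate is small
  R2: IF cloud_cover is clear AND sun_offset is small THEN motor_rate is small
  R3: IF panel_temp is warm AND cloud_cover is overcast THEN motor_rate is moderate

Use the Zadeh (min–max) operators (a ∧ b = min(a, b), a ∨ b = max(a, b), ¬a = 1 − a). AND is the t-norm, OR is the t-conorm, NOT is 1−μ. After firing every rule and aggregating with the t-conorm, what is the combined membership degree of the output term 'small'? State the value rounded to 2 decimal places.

R1: cool=0.23, large=0.76, ¬clear=1−0.55=0.45; AND[min(a, b)] → w = 0.23
R2: clear=0.55, small=0.05; AND[min(a, b)] → w = 0.05
R3: warm=0.18, overcast=0.89; AND[min(a, b)] → w = 0.18
Rules with consequent 'small': {R1, R2} → strengths 0.23, 0.05
Aggregate via t-conorm [max(a, b)]: 0.23

0.23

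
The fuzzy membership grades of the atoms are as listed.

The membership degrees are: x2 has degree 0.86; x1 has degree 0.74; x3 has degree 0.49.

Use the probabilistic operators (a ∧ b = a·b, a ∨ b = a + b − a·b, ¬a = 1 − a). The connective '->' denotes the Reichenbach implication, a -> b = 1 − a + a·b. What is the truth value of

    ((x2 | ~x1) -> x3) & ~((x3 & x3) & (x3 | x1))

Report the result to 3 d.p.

~x1 = 1 − 0.7400 = 0.2600
x2 | ~x1 = a + b − a·b on (0.8600, 0.2600) = 0.8964
(x2 | ~x1) -> x3  [Reichenbach: 1 − a + a·b] with a=0.8964, b=0.4900 → 0.5428
x3 & x3 = a·b on (0.4900, 0.4900) = 0.2401
x3 | x1 = a + b − a·b on (0.4900, 0.7400) = 0.8674
(x3 & x3) & (x3 | x1) = a·b on (0.2401, 0.8674) = 0.2083
~((x3 & x3) & (x3 | x1)) = 1 − 0.2083 = 0.7917
((x2 | ~x1) -> x3) & ~((x3 & x3) & (x3 | x1)) = a·b on (0.5428, 0.7917) = 0.4298

0.430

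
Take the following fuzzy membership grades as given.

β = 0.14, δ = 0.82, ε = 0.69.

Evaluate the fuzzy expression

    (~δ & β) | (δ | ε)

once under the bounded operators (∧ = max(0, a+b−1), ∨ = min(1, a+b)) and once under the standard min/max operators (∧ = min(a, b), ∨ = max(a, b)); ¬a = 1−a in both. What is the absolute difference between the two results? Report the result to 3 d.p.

Under bounded:
  ~δ = 1 − 0.82 = 0.18
  ~δ & β = max(0, a+b−1) on (0.18, 0.14) = 0.00
  δ | ε = min(1, a+b) on (0.82, 0.69) = 1.00
  (~δ & β) | (δ | ε) = min(1, a+b) on (0.00, 1.00) = 1.00
  → value = 1.0000
Under standard min/max:
  ~δ = 1 − 0.82 = 0.18
  ~δ & β = min(a, b) on (0.18, 0.14) = 0.14
  δ | ε = max(a, b) on (0.82, 0.69) = 0.82
  (~δ & β) | (δ | ε) = max(a, b) on (0.14, 0.82) = 0.82
  → value = 0.8200
|1.0000 − 0.8200| = 0.180

0.180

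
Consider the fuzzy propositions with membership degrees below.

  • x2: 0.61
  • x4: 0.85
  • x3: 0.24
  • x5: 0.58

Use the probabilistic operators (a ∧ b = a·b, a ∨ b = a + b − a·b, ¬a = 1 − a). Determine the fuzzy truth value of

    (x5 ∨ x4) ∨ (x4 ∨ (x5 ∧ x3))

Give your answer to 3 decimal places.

x5 ∨ x4 = a + b − a·b on (0.5800, 0.8500) = 0.9370
x5 ∧ x3 = a·b on (0.5800, 0.2400) = 0.1392
x4 ∨ (x5 ∧ x3) = a + b − a·b on (0.8500, 0.1392) = 0.8709
(x5 ∨ x4) ∨ (x4 ∨ (x5 ∧ x3)) = a + b − a·b on (0.9370, 0.8709) = 0.9919

0.992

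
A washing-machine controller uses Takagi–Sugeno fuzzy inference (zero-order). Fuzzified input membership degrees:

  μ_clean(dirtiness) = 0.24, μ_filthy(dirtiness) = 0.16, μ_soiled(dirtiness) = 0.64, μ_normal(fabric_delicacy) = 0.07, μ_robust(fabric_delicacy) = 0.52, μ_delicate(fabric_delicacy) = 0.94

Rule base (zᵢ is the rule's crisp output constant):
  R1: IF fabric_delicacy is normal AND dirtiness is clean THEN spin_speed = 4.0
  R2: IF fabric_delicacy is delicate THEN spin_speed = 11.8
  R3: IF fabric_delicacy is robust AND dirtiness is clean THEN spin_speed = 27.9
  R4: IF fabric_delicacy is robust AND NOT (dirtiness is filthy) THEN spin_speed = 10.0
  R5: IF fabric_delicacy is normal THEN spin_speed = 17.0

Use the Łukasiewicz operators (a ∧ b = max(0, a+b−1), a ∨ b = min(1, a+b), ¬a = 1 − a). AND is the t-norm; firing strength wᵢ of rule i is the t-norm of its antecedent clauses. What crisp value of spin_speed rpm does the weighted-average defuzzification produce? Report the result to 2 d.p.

R1 (z=4.0): normal=0.07, clean=0.24; AND[max(0, a+b−1)] → w = 0.00
R2 (z=11.8): delicate=0.94 → w = 0.94
R3 (z=27.9): robust=0.52, clean=0.24; AND[max(0, a+b−1)] → w = 0.00
R4 (z=10.0): robust=0.52, ¬filthy=1−0.16=0.84; AND[max(0, a+b−1)] → w = 0.36
R5 (z=17.0): normal=0.07 → w = 0.07
Weighted average = (0.00·4.0 + 0.94·11.8 + 0.00·27.9 + 0.36·10.0 + 0.07·17.0) / (0.00 + 0.94 + 0.00 + 0.36 + 0.07)
  = 15.8820 / 1.3700 = 11.59

11.59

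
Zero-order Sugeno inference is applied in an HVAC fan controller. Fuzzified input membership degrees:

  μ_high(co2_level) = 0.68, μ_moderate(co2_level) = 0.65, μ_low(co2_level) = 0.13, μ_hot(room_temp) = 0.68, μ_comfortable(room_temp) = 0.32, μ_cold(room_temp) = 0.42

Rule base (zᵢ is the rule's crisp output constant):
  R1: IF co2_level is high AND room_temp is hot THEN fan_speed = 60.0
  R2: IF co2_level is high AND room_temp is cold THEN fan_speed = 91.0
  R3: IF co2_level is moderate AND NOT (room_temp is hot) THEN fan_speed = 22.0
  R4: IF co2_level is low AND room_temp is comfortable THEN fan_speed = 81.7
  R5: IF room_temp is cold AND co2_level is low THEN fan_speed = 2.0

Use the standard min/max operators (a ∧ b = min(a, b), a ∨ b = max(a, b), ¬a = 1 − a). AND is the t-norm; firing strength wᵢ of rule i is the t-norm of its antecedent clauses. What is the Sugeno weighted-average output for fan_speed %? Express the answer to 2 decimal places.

R1 (z=60.0): high=0.68, hot=0.68; AND[min(a, b)] → w = 0.68
R2 (z=91.0): high=0.68, cold=0.42; AND[min(a, b)] → w = 0.42
R3 (z=22.0): moderate=0.65, ¬hot=1−0.68=0.32; AND[min(a, b)] → w = 0.32
R4 (z=81.7): low=0.13, comfortable=0.32; AND[min(a, b)] → w = 0.13
R5 (z=2.0): cold=0.42, low=0.13; AND[min(a, b)] → w = 0.13
Weighted average = (0.68·60.0 + 0.42·91.0 + 0.32·22.0 + 0.13·81.7 + 0.13·2.0) / (0.68 + 0.42 + 0.32 + 0.13 + 0.13)
  = 96.9410 / 1.6800 = 57.70

57.70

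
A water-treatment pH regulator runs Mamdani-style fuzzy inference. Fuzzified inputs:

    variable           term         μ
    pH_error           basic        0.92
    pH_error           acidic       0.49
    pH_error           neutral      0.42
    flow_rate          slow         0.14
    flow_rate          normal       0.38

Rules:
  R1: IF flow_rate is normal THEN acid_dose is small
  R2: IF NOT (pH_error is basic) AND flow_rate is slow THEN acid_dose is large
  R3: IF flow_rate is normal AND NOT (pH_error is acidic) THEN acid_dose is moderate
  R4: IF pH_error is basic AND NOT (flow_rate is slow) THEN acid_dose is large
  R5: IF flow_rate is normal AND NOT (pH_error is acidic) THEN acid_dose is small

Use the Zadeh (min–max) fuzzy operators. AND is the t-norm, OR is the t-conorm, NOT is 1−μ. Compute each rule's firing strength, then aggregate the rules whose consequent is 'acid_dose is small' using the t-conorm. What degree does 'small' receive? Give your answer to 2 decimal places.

R1: normal=0.38 → w = 0.38
R2: ¬basic=1−0.92=0.08, slow=0.14; AND[min(a, b)] → w = 0.08
R3: normal=0.38, ¬acidic=1−0.49=0.51; AND[min(a, b)] → w = 0.38
R4: basic=0.92, ¬slow=1−0.14=0.86; AND[min(a, b)] → w = 0.86
R5: normal=0.38, ¬acidic=1−0.49=0.51; AND[min(a, b)] → w = 0.38
Rules with consequent 'small': {R1, R5} → strengths 0.38, 0.38
Aggregate via t-conorm [max(a, b)]: 0.38

0.38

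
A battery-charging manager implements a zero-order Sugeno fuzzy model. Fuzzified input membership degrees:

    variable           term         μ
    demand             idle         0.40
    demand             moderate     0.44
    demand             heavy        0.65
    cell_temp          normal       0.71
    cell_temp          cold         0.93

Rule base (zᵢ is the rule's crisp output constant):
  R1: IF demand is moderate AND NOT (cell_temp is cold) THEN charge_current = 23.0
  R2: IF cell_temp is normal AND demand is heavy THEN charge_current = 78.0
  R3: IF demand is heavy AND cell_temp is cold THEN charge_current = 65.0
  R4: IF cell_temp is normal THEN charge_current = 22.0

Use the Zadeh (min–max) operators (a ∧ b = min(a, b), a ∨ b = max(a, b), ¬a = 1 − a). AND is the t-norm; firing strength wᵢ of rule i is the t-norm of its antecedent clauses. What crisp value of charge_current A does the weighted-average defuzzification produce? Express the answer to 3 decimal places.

52.971

R1 (z=23.0): moderate=0.44, ¬cold=1−0.93=0.07; AND[min(a, b)] → w = 0.07
R2 (z=78.0): normal=0.71, heavy=0.65; AND[min(a, b)] → w = 0.65
R3 (z=65.0): heavy=0.65, cold=0.93; AND[min(a, b)] → w = 0.65
R4 (z=22.0): normal=0.71 → w = 0.71
Weighted average = (0.07·23.0 + 0.65·78.0 + 0.65·65.0 + 0.71·22.0) / (0.07 + 0.65 + 0.65 + 0.71)
  = 110.1800 / 2.0800 = 52.971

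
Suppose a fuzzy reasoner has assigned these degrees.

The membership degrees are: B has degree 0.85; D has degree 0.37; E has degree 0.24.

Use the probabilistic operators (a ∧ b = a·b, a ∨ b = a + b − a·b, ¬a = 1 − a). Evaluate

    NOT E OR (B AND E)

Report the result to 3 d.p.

0.809

NOT E = 1 − 0.2400 = 0.7600
B AND E = a·b on (0.8500, 0.2400) = 0.2040
NOT E OR (B AND E) = a + b − a·b on (0.7600, 0.2040) = 0.8090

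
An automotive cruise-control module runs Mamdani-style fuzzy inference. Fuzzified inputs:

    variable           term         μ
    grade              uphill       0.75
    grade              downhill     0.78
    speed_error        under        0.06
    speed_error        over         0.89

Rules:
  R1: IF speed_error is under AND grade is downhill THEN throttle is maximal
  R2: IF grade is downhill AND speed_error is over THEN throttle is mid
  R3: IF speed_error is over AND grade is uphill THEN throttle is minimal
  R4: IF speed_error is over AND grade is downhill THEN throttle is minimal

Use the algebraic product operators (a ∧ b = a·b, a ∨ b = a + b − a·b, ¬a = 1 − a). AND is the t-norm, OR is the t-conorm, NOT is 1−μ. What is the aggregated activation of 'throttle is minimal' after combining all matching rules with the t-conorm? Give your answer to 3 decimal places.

R1: under=0.06, downhill=0.78; AND[a·b] → w = 0.0468
R2: downhill=0.78, over=0.89; AND[a·b] → w = 0.6942
R3: over=0.89, uphill=0.75; AND[a·b] → w = 0.6675
R4: over=0.89, downhill=0.78; AND[a·b] → w = 0.6942
Rules with consequent 'minimal': {R3, R4} → strengths 0.6675, 0.6942
Aggregate via t-conorm [a + b − a·b]: 0.8983

0.898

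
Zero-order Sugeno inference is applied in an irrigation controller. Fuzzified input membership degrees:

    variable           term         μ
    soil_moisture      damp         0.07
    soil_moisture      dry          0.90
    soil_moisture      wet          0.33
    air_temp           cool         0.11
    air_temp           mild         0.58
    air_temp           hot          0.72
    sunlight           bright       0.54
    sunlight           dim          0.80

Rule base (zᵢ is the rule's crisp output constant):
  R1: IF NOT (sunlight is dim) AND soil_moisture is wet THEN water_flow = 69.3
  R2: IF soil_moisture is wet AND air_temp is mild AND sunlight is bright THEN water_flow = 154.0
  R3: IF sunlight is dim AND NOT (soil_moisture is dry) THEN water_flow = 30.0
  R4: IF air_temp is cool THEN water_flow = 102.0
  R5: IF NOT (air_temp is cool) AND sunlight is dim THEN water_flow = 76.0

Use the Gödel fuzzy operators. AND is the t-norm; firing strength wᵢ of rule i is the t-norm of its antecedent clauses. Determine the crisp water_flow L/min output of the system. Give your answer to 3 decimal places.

90.714

R1 (z=69.3): ¬dim=1−0.80=0.20, wet=0.33; AND[min(a, b)] → w = 0.20
R2 (z=154.0): wet=0.33, mild=0.58, bright=0.54; AND[min(a, b)] → w = 0.33
R3 (z=30.0): dim=0.80, ¬dry=1−0.90=0.10; AND[min(a, b)] → w = 0.10
R4 (z=102.0): cool=0.11 → w = 0.11
R5 (z=76.0): ¬cool=1−0.11=0.89, dim=0.80; AND[min(a, b)] → w = 0.80
Weighted average = (0.20·69.3 + 0.33·154.0 + 0.10·30.0 + 0.11·102.0 + 0.80·76.0) / (0.20 + 0.33 + 0.10 + 0.11 + 0.80)
  = 139.7000 / 1.5400 = 90.714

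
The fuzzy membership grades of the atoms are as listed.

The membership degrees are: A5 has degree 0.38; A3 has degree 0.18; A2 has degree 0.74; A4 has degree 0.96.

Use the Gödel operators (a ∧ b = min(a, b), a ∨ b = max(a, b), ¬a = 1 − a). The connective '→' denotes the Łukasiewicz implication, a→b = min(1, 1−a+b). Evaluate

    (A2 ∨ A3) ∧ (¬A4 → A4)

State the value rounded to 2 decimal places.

0.74

A2 ∨ A3 = max(a, b) on (0.74, 0.18) = 0.74
¬A4 = 1 − 0.96 = 0.04
¬A4 → A4  [Łukasiewicz: min(1, 1−a+b)] with a=0.04, b=0.96 → 1.00
(A2 ∨ A3) ∧ (¬A4 → A4) = min(a, b) on (0.74, 1.00) = 0.74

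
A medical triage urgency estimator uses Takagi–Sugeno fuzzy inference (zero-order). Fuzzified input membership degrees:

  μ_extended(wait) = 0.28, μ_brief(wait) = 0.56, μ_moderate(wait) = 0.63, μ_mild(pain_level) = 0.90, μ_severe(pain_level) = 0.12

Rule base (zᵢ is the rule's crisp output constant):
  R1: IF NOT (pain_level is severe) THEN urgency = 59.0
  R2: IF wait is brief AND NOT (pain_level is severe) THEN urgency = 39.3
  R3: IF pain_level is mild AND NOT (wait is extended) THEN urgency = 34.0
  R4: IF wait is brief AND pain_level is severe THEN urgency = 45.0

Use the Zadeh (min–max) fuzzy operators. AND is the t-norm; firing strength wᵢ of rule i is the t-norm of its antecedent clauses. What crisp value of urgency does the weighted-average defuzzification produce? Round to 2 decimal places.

R1 (z=59.0): ¬severe=1−0.12=0.88 → w = 0.88
R2 (z=39.3): brief=0.56, ¬severe=1−0.12=0.88; AND[min(a, b)] → w = 0.56
R3 (z=34.0): mild=0.90, ¬extended=1−0.28=0.72; AND[min(a, b)] → w = 0.72
R4 (z=45.0): brief=0.56, severe=0.12; AND[min(a, b)] → w = 0.12
Weighted average = (0.88·59.0 + 0.56·39.3 + 0.72·34.0 + 0.12·45.0) / (0.88 + 0.56 + 0.72 + 0.12)
  = 103.8080 / 2.2800 = 45.53

45.53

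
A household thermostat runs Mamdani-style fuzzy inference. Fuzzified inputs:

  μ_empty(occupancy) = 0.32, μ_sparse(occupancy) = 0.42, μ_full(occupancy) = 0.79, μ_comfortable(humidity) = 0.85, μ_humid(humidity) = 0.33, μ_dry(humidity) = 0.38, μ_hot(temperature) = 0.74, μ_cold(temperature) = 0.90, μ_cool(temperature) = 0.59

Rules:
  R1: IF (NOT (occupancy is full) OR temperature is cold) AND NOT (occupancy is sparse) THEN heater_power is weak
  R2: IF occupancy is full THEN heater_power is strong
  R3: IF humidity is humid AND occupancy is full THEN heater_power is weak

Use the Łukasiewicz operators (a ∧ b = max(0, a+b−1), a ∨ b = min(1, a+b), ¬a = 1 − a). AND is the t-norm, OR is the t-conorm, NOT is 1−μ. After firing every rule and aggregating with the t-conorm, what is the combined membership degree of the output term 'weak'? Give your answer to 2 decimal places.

R1: (¬full=1−0.79=0.21 OR cold=0.90) = 1.00; AND[max(0, a+b−1)] with ¬sparse=1−0.42=0.58 → w = 0.58
R2: full=0.79 → w = 0.79
R3: humid=0.33, full=0.79; AND[max(0, a+b−1)] → w = 0.12
Rules with consequent 'weak': {R1, R3} → strengths 0.58, 0.12
Aggregate via t-conorm [min(1, a+b)]: 0.70

0.70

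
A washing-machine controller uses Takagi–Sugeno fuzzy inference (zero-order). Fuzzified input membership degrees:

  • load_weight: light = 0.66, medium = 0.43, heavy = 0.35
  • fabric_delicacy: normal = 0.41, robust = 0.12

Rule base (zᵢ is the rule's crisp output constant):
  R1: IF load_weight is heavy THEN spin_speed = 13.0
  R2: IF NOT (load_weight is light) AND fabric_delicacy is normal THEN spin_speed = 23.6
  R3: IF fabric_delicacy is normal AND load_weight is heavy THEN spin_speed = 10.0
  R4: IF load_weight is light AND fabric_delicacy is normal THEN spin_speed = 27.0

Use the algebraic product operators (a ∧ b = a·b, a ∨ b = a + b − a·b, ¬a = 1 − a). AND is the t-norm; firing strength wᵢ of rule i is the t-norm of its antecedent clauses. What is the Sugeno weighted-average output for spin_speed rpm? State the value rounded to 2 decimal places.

R1 (z=13.0): heavy=0.35 → w = 0.3500
R2 (z=23.6): ¬light=1−0.66=0.34, normal=0.41; AND[a·b] → w = 0.1394
R3 (z=10.0): normal=0.41, heavy=0.35; AND[a·b] → w = 0.1435
R4 (z=27.0): light=0.66, normal=0.41; AND[a·b] → w = 0.2706
Weighted average = (0.3500·13.0 + 0.1394·23.6 + 0.1435·10.0 + 0.2706·27.0) / (0.3500 + 0.1394 + 0.1435 + 0.2706)
  = 16.5810 / 0.9035 = 18.35

18.35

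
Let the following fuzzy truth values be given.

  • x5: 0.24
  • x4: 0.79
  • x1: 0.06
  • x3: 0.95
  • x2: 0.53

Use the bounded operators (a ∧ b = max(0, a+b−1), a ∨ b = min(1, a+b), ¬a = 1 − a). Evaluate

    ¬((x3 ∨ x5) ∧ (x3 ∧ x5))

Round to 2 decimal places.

x3 ∨ x5 = min(1, a+b) on (0.95, 0.24) = 1.00
x3 ∧ x5 = max(0, a+b−1) on (0.95, 0.24) = 0.19
(x3 ∨ x5) ∧ (x3 ∧ x5) = max(0, a+b−1) on (1.00, 0.19) = 0.19
¬((x3 ∨ x5) ∧ (x3 ∧ x5)) = 1 − 0.19 = 0.81

0.81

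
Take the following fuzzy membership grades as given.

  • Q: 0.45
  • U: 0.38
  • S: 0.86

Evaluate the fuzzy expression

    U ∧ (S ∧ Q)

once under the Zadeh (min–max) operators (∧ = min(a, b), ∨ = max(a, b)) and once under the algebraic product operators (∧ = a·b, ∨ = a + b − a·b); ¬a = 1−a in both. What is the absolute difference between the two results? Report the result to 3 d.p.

Under Zadeh (min–max):
  S ∧ Q = min(a, b) on (0.86, 0.45) = 0.45
  U ∧ (S ∧ Q) = min(a, b) on (0.38, 0.45) = 0.38
  → value = 0.3800
Under algebraic product:
  S ∧ Q = a·b on (0.8600, 0.4500) = 0.3870
  U ∧ (S ∧ Q) = a·b on (0.3800, 0.3870) = 0.1471
  → value = 0.1471
|0.3800 − 0.1471| = 0.233

0.233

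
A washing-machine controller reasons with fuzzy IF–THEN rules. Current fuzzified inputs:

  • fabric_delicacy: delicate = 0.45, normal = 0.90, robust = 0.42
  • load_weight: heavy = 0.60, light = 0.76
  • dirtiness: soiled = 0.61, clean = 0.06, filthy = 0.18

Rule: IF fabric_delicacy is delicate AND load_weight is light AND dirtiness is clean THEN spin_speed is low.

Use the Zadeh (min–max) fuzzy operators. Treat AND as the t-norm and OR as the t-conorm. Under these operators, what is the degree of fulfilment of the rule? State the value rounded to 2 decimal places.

0.06

firing strength: delicate=0.45, light=0.76, clean=0.06; AND[min(a, b)] → w = 0.06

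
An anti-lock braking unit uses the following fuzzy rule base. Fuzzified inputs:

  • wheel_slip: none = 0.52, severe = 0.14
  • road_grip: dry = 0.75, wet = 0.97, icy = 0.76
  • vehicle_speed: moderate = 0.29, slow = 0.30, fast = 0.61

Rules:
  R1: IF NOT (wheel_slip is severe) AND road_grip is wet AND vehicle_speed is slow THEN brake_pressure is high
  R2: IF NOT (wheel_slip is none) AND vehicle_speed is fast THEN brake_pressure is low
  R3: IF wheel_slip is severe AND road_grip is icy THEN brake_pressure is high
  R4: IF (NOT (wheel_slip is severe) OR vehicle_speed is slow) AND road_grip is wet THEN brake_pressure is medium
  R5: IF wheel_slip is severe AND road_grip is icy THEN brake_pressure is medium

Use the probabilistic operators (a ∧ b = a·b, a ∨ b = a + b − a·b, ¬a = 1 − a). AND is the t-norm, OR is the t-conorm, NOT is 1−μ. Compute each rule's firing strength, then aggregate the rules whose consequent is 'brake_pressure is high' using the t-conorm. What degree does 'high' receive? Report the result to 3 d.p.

0.330

R1: ¬severe=1−0.14=0.86, wet=0.97, slow=0.30; AND[a·b] → w = 0.2503
R2: ¬none=1−0.52=0.48, fast=0.61; AND[a·b] → w = 0.2928
R3: severe=0.14, icy=0.76; AND[a·b] → w = 0.1064
R4: (¬severe=1−0.14=0.86 OR slow=0.30) = 0.9020; AND[a·b] with wet=0.97 → w = 0.8749
R5: severe=0.14, icy=0.76; AND[a·b] → w = 0.1064
Rules with consequent 'high': {R1, R3} → strengths 0.2503, 0.1064
Aggregate via t-conorm [a + b − a·b]: 0.3300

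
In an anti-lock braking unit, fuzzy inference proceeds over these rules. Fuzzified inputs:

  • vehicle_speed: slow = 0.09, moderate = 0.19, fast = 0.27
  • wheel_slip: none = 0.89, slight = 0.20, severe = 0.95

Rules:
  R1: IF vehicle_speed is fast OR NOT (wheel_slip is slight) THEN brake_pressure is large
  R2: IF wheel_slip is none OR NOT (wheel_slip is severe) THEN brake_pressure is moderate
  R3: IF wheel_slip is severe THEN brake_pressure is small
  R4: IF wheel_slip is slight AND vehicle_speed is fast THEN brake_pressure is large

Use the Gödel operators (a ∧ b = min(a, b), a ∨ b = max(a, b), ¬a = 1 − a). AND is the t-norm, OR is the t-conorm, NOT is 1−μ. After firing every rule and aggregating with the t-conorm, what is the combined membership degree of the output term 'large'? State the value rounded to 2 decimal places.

0.80

R1: fast=0.27, ¬slight=1−0.20=0.80; OR[max(a, b)] → w = 0.80
R2: none=0.89, ¬severe=1−0.95=0.05; OR[max(a, b)] → w = 0.89
R3: severe=0.95 → w = 0.95
R4: slight=0.20, fast=0.27; AND[min(a, b)] → w = 0.20
Rules with consequent 'large': {R1, R4} → strengths 0.80, 0.20
Aggregate via t-conorm [max(a, b)]: 0.80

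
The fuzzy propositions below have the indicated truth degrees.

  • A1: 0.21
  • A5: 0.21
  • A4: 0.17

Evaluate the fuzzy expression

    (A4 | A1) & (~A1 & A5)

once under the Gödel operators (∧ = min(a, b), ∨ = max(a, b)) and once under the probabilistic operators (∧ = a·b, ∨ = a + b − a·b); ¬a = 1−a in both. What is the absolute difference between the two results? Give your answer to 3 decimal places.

Under Gödel:
  A4 | A1 = max(a, b) on (0.17, 0.21) = 0.21
  ~A1 = 1 − 0.21 = 0.79
  ~A1 & A5 = min(a, b) on (0.79, 0.21) = 0.21
  (A4 | A1) & (~A1 & A5) = min(a, b) on (0.21, 0.21) = 0.21
  → value = 0.2100
Under probabilistic:
  A4 | A1 = a + b − a·b on (0.1700, 0.2100) = 0.3443
  ~A1 = 1 − 0.2100 = 0.7900
  ~A1 & A5 = a·b on (0.7900, 0.2100) = 0.1659
  (A4 | A1) & (~A1 & A5) = a·b on (0.3443, 0.1659) = 0.0571
  → value = 0.0571
|0.2100 − 0.0571| = 0.153

0.153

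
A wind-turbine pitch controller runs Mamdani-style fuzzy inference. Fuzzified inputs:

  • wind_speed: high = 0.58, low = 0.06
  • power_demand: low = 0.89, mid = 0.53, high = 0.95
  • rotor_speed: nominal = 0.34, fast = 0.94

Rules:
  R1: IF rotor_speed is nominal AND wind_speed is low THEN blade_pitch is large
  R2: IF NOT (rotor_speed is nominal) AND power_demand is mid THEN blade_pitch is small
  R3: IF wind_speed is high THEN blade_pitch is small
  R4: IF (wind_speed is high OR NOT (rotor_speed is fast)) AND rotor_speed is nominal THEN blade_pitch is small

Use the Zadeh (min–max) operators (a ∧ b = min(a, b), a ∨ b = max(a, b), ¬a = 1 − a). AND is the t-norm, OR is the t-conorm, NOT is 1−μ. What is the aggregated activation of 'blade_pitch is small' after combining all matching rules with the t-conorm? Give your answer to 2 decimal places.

0.58

R1: nominal=0.34, low=0.06; AND[min(a, b)] → w = 0.06
R2: ¬nominal=1−0.34=0.66, mid=0.53; AND[min(a, b)] → w = 0.53
R3: high=0.58 → w = 0.58
R4: (high=0.58 OR ¬fast=1−0.94=0.06) = 0.58; AND[min(a, b)] with nominal=0.34 → w = 0.34
Rules with consequent 'small': {R2, R3, R4} → strengths 0.53, 0.58, 0.34
Aggregate via t-conorm [max(a, b)]: 0.58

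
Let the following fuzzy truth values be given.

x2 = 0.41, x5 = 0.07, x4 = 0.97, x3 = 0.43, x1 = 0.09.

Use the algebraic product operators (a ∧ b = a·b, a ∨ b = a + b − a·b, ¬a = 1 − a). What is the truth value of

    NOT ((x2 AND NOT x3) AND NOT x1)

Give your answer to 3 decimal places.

0.787

NOT x3 = 1 − 0.4300 = 0.5700
x2 AND NOT x3 = a·b on (0.4100, 0.5700) = 0.2337
NOT x1 = 1 − 0.0900 = 0.9100
(x2 AND NOT x3) AND NOT x1 = a·b on (0.2337, 0.9100) = 0.2127
NOT ((x2 AND NOT x3) AND NOT x1) = 1 − 0.2127 = 0.7873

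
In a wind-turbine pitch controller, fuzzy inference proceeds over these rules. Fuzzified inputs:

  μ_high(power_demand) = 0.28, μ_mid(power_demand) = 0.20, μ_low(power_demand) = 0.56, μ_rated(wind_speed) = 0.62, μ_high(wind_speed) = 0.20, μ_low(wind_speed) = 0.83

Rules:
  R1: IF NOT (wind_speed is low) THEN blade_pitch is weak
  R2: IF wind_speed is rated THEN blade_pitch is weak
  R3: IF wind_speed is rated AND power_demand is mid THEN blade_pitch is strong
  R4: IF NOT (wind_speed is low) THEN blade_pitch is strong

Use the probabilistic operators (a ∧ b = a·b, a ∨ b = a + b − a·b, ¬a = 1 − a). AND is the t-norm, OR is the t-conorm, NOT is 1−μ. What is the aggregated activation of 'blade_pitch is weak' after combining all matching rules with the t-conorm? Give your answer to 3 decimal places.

0.685

R1: ¬low=1−0.83=0.17 → w = 0.1700
R2: rated=0.62 → w = 0.6200
R3: rated=0.62, mid=0.20; AND[a·b] → w = 0.1240
R4: ¬low=1−0.83=0.17 → w = 0.1700
Rules with consequent 'weak': {R1, R2} → strengths 0.1700, 0.6200
Aggregate via t-conorm [a + b − a·b]: 0.6846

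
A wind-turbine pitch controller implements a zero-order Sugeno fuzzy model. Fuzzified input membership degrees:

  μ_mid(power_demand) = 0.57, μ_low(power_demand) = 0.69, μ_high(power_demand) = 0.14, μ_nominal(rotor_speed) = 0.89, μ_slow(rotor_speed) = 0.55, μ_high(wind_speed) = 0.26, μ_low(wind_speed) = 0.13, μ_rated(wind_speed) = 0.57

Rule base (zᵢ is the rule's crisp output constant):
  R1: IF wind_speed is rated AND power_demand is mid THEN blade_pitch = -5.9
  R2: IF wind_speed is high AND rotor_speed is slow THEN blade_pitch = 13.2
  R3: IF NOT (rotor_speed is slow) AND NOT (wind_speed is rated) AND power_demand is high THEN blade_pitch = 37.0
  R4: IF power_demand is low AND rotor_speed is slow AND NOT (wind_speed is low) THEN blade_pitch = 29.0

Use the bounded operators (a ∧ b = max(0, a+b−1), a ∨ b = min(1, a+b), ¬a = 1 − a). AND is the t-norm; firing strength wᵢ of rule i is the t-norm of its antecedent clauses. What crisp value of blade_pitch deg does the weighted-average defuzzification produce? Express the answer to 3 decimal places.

R1 (z=-5.9): rated=0.57, mid=0.57; AND[max(0, a+b−1)] → w = 0.14
R2 (z=13.2): high=0.26, slow=0.55; AND[max(0, a+b−1)] → w = 0.00
R3 (z=37.0): ¬slow=1−0.55=0.45, ¬rated=1−0.57=0.43, high=0.14; AND[max(0, a+b−1)] → w = 0.00
R4 (z=29.0): low=0.69, slow=0.55, ¬low=1−0.13=0.87; AND[max(0, a+b−1)] → w = 0.11
Weighted average = (0.14·-5.9 + 0.00·13.2 + 0.00·37.0 + 0.11·29.0) / (0.14 + 0.00 + 0.00 + 0.11)
  = 2.3640 / 0.2500 = 9.456

9.456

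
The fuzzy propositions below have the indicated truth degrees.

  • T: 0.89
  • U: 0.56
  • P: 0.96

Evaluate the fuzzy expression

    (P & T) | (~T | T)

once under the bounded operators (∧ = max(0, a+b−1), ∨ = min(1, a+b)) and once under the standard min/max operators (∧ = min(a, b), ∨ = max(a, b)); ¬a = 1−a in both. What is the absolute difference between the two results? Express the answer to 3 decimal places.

Under bounded:
  P & T = max(0, a+b−1) on (0.96, 0.89) = 0.85
  ~T = 1 − 0.89 = 0.11
  ~T | T = min(1, a+b) on (0.11, 0.89) = 1.00
  (P & T) | (~T | T) = min(1, a+b) on (0.85, 1.00) = 1.00
  → value = 1.0000
Under standard min/max:
  P & T = min(a, b) on (0.96, 0.89) = 0.89
  ~T = 1 − 0.89 = 0.11
  ~T | T = max(a, b) on (0.11, 0.89) = 0.89
  (P & T) | (~T | T) = max(a, b) on (0.89, 0.89) = 0.89
  → value = 0.8900
|1.0000 − 0.8900| = 0.110

0.110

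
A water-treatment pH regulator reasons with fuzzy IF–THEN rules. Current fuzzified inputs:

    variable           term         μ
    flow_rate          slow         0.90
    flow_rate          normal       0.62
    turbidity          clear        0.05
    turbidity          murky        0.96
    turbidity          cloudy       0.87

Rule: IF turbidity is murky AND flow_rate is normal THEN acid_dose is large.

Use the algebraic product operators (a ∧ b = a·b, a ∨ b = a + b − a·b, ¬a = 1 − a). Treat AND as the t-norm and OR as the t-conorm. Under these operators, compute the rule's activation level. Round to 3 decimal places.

0.595

firing strength: murky=0.96, normal=0.62; AND[a·b] → w = 0.5952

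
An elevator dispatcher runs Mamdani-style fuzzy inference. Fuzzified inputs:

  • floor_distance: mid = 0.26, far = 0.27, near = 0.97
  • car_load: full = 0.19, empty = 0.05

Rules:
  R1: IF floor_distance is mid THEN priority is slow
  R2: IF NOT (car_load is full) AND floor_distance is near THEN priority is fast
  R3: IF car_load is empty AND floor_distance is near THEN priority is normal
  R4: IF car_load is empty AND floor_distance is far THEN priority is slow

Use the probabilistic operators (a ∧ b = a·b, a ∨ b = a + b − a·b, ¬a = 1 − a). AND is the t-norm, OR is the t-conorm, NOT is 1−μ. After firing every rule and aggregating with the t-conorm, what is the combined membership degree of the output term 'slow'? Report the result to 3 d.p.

R1: mid=0.26 → w = 0.2600
R2: ¬full=1−0.19=0.81, near=0.97; AND[a·b] → w = 0.7857
R3: empty=0.05, near=0.97; AND[a·b] → w = 0.0485
R4: empty=0.05, far=0.27; AND[a·b] → w = 0.0135
Rules with consequent 'slow': {R1, R4} → strengths 0.2600, 0.0135
Aggregate via t-conorm [a + b − a·b]: 0.2700

0.270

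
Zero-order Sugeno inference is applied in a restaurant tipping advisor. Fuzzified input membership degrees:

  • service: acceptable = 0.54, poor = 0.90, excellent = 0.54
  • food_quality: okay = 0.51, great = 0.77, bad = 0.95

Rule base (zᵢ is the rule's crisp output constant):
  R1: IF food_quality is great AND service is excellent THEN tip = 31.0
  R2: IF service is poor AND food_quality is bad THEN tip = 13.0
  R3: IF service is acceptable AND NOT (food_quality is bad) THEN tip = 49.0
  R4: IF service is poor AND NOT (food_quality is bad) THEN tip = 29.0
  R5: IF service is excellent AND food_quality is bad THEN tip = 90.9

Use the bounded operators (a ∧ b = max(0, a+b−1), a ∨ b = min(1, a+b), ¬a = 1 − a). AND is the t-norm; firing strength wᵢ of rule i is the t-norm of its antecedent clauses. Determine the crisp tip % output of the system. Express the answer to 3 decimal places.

39.516

R1 (z=31.0): great=0.77, excellent=0.54; AND[max(0, a+b−1)] → w = 0.31
R2 (z=13.0): poor=0.90, bad=0.95; AND[max(0, a+b−1)] → w = 0.85
R3 (z=49.0): acceptable=0.54, ¬bad=1−0.95=0.05; AND[max(0, a+b−1)] → w = 0.00
R4 (z=29.0): poor=0.90, ¬bad=1−0.95=0.05; AND[max(0, a+b−1)] → w = 0.00
R5 (z=90.9): excellent=0.54, bad=0.95; AND[max(0, a+b−1)] → w = 0.49
Weighted average = (0.31·31.0 + 0.85·13.0 + 0.00·49.0 + 0.00·29.0 + 0.49·90.9) / (0.31 + 0.85 + 0.00 + 0.00 + 0.49)
  = 65.2010 / 1.6500 = 39.516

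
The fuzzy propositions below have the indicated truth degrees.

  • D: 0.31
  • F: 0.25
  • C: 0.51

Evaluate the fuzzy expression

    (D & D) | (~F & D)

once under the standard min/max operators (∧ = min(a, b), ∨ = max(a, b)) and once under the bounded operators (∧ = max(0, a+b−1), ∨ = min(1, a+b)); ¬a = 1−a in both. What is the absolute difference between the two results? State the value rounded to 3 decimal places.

0.250

Under standard min/max:
  D & D = min(a, b) on (0.31, 0.31) = 0.31
  ~F = 1 − 0.25 = 0.75
  ~F & D = min(a, b) on (0.75, 0.31) = 0.31
  (D & D) | (~F & D) = max(a, b) on (0.31, 0.31) = 0.31
  → value = 0.3100
Under bounded:
  D & D = max(0, a+b−1) on (0.31, 0.31) = 0.00
  ~F = 1 − 0.25 = 0.75
  ~F & D = max(0, a+b−1) on (0.75, 0.31) = 0.06
  (D & D) | (~F & D) = min(1, a+b) on (0.00, 0.06) = 0.06
  → value = 0.0600
|0.3100 − 0.0600| = 0.250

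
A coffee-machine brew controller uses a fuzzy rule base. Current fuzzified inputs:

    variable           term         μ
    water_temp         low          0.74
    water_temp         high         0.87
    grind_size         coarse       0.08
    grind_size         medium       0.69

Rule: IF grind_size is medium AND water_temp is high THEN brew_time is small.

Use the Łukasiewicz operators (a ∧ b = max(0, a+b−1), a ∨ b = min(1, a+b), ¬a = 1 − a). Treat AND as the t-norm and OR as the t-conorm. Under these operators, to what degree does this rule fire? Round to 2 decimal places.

0.56

firing strength: medium=0.69, high=0.87; AND[max(0, a+b−1)] → w = 0.56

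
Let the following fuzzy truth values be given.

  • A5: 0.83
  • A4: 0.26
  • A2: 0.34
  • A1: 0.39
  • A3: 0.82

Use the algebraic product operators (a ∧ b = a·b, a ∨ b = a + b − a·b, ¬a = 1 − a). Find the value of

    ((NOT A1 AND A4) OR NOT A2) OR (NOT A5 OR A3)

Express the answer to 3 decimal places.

NOT A1 = 1 − 0.3900 = 0.6100
NOT A1 AND A4 = a·b on (0.6100, 0.2600) = 0.1586
NOT A2 = 1 − 0.3400 = 0.6600
(NOT A1 AND A4) OR NOT A2 = a + b − a·b on (0.1586, 0.6600) = 0.7139
NOT A5 = 1 − 0.8300 = 0.1700
NOT A5 OR A3 = a + b − a·b on (0.1700, 0.8200) = 0.8506
((NOT A1 AND A4) OR NOT A2) OR (NOT A5 OR A3) = a + b − a·b on (0.7139, 0.8506) = 0.9573

0.957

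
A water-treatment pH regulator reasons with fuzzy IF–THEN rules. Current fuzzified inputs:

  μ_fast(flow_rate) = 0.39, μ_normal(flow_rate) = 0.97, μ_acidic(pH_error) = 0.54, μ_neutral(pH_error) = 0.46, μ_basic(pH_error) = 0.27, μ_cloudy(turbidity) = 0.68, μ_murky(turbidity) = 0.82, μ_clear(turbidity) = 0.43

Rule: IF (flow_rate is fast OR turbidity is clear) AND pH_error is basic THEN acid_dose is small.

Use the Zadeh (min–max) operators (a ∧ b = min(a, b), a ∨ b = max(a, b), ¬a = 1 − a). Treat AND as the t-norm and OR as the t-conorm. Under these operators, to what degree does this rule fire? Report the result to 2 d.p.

firing strength: (fast=0.39 OR clear=0.43) = 0.43; AND[min(a, b)] with basic=0.27 → w = 0.27

0.27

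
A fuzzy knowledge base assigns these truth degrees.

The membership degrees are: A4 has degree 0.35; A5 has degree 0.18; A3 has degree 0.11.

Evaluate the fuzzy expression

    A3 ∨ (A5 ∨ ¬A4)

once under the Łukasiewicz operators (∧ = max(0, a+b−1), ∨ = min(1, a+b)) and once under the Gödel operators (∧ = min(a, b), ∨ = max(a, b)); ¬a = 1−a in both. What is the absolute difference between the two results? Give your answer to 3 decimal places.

Under Łukasiewicz:
  ¬A4 = 1 − 0.35 = 0.65
  A5 ∨ ¬A4 = min(1, a+b) on (0.18, 0.65) = 0.83
  A3 ∨ (A5 ∨ ¬A4) = min(1, a+b) on (0.11, 0.83) = 0.94
  → value = 0.9400
Under Gödel:
  ¬A4 = 1 − 0.35 = 0.65
  A5 ∨ ¬A4 = max(a, b) on (0.18, 0.65) = 0.65
  A3 ∨ (A5 ∨ ¬A4) = max(a, b) on (0.11, 0.65) = 0.65
  → value = 0.6500
|0.9400 − 0.6500| = 0.290

0.290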